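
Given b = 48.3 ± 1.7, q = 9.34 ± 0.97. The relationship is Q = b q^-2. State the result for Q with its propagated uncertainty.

Products/powers → add relative errors in quadrature, weighted by exponent:
  (1·δb/b)² = (1×0.0352)² = 0.00124;  (-2·δq/q)² = (-2×0.104)² = 0.0431
δQ/Q = √(0.0444) = 0.211
Q = 0.554, so δQ = 0.211 × 0.554 = 0.117.

0.554 ± 0.117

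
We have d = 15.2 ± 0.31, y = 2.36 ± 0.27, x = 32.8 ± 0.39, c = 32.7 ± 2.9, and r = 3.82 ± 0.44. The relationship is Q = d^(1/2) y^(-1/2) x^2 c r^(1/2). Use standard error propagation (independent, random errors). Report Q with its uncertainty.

Relative error in a monomial: (δQ/Q)² = Σ (nᵢ · δxᵢ/xᵢ)².
  (½·δd/d)² = (0.5×0.0204)² = 0.000104;  (−½·δy/y)² = (-0.5×0.114)² = 0.00327;  (2·δx/x)² = (2×0.0119)² = 0.000566;  (1·δc/c)² = (1×0.0887)² = 0.00787;  (½·δr/r)² = (0.5×0.115)² = 0.00332
δQ/Q = √(0.0151) = 0.123
Q = 1.74e+05, so δQ = 0.123 × 1.74e+05 = 21500.

(1.74 ± 0.215) × 10^5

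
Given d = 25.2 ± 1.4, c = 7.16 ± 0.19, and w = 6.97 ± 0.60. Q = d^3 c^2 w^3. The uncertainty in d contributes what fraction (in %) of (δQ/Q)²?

28.6%

(δQ/Q)² = (3·δd/d)² + (2·δc/c)² + (3·δw/w)²
  d term: (3×0.0556)² = 0.0278
  c term: (2×0.0265)² = 0.00282
  w term: (3×0.0861)² = 0.0667
Total = 0.0973. Share from d = 0.0278/0.0973 = 0.286.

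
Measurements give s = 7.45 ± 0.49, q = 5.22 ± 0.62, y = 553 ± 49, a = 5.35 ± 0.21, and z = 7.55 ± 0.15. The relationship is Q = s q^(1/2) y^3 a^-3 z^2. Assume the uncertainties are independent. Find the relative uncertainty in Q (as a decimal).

0.307

Relative error in a monomial: (δQ/Q)² = Σ (nᵢ · δxᵢ/xᵢ)².
  (1·δs/s)² = (1×0.0658)² = 0.00433;  (½·δq/q)² = (0.5×0.119)² = 0.00353;  (3·δy/y)² = (3×0.0886)² = 0.0707;  (-3·δa/a)² = (-3×0.0393)² = 0.0139;  (2·δz/z)² = (2×0.0199)² = 0.00158
δQ/Q = √(0.0940) = 0.307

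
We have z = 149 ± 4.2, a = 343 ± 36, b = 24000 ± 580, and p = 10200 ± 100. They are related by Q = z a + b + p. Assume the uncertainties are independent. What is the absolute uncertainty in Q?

5590

Let w = z·a = 51100. δw/w = √((1·δz/z)² + (1·δa/a)²) = √(0.000795 + 0.0110) = 0.109, so δw = 5550.
Q = w + b + p: δQ = √(δw² + δb² + δp²) = √(3.08e+07 + 3.36e+05 + 10000) = 5590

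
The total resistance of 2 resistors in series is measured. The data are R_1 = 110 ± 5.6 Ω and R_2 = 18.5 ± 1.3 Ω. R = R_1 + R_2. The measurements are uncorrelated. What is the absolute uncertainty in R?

5.75 Ω

R is a linear combination, so absolute uncertainties add in quadrature:
  (δR_1)² = 31.4;  (δR_2)² = 1.69
δR = √(33.0) = 5.75 Ω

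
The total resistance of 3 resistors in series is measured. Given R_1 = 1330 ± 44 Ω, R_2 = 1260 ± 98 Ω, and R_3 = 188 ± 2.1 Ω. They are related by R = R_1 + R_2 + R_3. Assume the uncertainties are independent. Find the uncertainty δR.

107 Ω

R is a linear combination, so absolute uncertainties add in quadrature:
  (δR_1)² = 1940;  (δR_2)² = 9600;  (δR_3)² = 4.41
δR = √(11500) = 107 Ω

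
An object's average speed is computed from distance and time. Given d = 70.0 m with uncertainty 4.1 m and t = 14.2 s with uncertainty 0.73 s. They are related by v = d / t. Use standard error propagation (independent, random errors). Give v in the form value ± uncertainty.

4.93 ± 0.384 m/s

For a monomial v ∝ d, t^-1, fractional errors add in quadrature:
  (1·δd/d)² = (1×0.0586)² = 0.00343;  (-1·δt/t)² = (-1×0.0514)² = 0.00264
δv/v = √(0.00607) = 0.0779
v = 4.93 m/s, so δv = 0.0779 × 4.93 = 0.384 m/s.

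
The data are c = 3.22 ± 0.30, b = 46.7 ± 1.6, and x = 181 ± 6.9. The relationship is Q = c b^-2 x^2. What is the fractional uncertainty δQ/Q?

Q is a product of powers, so relative uncertainties combine in quadrature:
  (1·δc/c)² = (1×0.0932)² = 0.00868;  (-2·δb/b)² = (-2×0.0343)² = 0.00470;  (2·δx/x)² = (2×0.0381)² = 0.00581
δQ/Q = √(0.0192) = 0.139

0.139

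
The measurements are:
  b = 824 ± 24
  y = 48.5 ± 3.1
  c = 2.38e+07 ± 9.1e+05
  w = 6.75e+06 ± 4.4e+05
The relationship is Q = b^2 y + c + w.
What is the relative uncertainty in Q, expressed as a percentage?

4.76%

Let p = b^2·y = 3.29e+07. δp/p = √((2·δb/b)² + (1·δy/y)²) = √(0.00339 + 0.00409) = 0.0865, so δp = 2.85e+06.
Q = p + c + w: δQ = √(δp² + δc² + δw²) = √(8.11e+12 + 8.28e+11 + 1.94e+11) = 3.02e+06
Q = 6.35e+07, so δQ/Q = 3.02e+06/6.35e+07 = 0.0476.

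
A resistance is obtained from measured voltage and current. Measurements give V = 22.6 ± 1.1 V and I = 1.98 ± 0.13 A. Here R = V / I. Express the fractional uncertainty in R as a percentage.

Products/powers → add relative errors in quadrature, weighted by exponent:
  (1·δV/V)² = (1×0.0487)² = 0.00237;  (-1·δI/I)² = (-1×0.0657)² = 0.00431
δR/R = √(0.00668) = 0.0817

8.17%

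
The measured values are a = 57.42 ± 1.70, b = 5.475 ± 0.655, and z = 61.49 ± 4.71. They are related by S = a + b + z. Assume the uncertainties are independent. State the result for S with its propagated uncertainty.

Sums and differences: (δS)² = Σ (cᵢ δxᵢ)².
  (δa)² = 2.89;  (δb)² = 0.429;  (δz)² = 22.2
δS = √(25.5) = 5.05
S = 124.4.

124.4 ± 5.05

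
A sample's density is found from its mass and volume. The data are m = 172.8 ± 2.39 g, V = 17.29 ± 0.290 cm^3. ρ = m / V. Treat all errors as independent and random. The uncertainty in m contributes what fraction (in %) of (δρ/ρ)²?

40.5%

(δρ/ρ)² = (1·δm/m)² + (-1·δV/V)²
  m term: (1×0.0138)² = 0.000191
  V term: (-1×0.0168)² = 0.000281
Total = 0.000473. Share from m = 0.000191/0.000473 = 0.405.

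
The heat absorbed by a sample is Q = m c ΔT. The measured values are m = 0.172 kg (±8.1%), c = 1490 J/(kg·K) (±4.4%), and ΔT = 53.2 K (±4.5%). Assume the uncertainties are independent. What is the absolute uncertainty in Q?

Q is a product of powers, so relative uncertainties combine in quadrature:
  (1·δm/m)² = (1×0.0810)² = 0.00656;  (1·δc/c)² = (1×0.0440)² = 0.00194;  (1·δΔT/ΔT)² = (1×0.0450)² = 0.00202
δQ/Q = √(0.0105) = 0.103
Q = 13600 J, so δQ = 0.103 × 13600 = 1400 J.

1400 J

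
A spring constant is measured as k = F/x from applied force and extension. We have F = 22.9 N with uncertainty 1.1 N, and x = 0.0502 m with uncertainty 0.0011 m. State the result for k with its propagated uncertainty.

456 ± 24.1 N/m

Since k is a product/quotient, work with relative uncertainties:
  (1·δF/F)² = (1×0.0480)² = 0.00231;  (-1·δx/x)² = (-1×0.0219)² = 0.000480
δk/k = √(0.00279) = 0.0528
k = 456 N/m, so δk = 0.0528 × 456 = 24.1 N/m.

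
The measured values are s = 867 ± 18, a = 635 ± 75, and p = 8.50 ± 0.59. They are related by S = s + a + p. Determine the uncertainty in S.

Each term contributes (cᵢ δxᵢ)² to (δS)²:
  (δs)² = 324;  (δa)² = 5620;  (δp)² = 0.348
δS = √(5950) = 77.1

77.1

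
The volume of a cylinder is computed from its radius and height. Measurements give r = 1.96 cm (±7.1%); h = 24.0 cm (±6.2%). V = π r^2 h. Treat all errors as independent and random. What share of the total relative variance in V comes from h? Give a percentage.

(δV/V)² = (2·δr/r)² + (1·δh/h)²
  r term: (2×0.0710)² = 0.0202
  h term: (1×0.0620)² = 0.00384
Total = 0.0240. Share from h = 0.00384/0.0240 = 0.160.

16.0%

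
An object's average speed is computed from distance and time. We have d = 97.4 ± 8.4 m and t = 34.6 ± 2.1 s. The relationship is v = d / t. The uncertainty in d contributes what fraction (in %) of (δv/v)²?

(δv/v)² = (1·δd/d)² + (-1·δt/t)²
  d term: (1×0.0862)² = 0.00744
  t term: (-1×0.0607)² = 0.00368
Total = 0.0111. Share from d = 0.00744/0.0111 = 0.669.

66.9%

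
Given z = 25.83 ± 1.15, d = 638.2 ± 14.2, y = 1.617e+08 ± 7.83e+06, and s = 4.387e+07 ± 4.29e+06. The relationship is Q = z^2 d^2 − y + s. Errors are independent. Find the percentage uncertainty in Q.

Let p = z^2·d^2 = 2.717e+08. δp/p = √((2·δz/z)² + (2·δd/d)²) = √(0.00793 + 0.00198) = 0.0995, so δp = 2.71e+07.
Q = p − y + s: δQ = √(δp² + δy² + δs²) = √(7.32e+14 + 6.13e+13 + 1.84e+13) = 2.85e+07
Q = 1.539e+08, so δQ/Q = 2.85e+07/1.539e+08 = 0.185.

18.5%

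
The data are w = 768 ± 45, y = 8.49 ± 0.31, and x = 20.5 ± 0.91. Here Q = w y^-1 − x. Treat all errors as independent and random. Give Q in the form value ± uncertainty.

70.0 ± 6.31

Let p = w·y^-1 = 90.5. δp/p = √((1·δw/w)² + (-1·δy/y)²) = √(0.00343 + 0.00133) = 0.0690, so δp = 6.25.
Q = p − x: δQ = √(δp² + δx²) = √(39.0 + 0.828) = 6.31
Q = 70.0.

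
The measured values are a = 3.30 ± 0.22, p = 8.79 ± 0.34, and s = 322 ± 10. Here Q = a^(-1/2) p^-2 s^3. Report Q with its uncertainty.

(2.38 ± 0.299) × 10^5

Q is a product of powers, so relative uncertainties combine in quadrature:
  (−½·δa/a)² = (-0.5×0.0667)² = 0.00111;  (-2·δp/p)² = (-2×0.0387)² = 0.00598;  (3·δs/s)² = (3×0.0311)² = 0.00868
δQ/Q = √(0.0158) = 0.126
Q = 2.38e+05, so δQ = 0.126 × 2.38e+05 = 29900.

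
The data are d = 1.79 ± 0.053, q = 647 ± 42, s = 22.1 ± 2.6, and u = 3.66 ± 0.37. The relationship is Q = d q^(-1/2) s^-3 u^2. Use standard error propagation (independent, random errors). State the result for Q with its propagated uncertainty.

Relative error in a monomial: (δQ/Q)² = Σ (nᵢ · δxᵢ/xᵢ)².
  (1·δd/d)² = (1×0.0296)² = 0.000877;  (−½·δq/q)² = (-0.5×0.0649)² = 0.00105;  (-3·δs/s)² = (-3×0.118)² = 0.125;  (2·δu/u)² = (2×0.101)² = 0.0409
δQ/Q = √(0.167) = 0.409
Q = 8.73e-05, so δQ = 0.409 × 8.73e-05 = 3.57e-05.

(8.73 ± 3.57) × 10^-5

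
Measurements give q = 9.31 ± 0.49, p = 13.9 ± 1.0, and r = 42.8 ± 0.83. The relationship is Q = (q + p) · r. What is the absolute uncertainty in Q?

Let u = q + p = 23.2. δu = √(δq² + δp²) = √(0.240 + 1.00) = 1.11, so δu/u = 0.0480.
Q is then a monomial in u, r:
δQ/Q = √((δu/u)² + (1·δr/r)²) = √(0.00230 + 0.000376) = 0.0518
Q = 993, so δQ = 0.0518 × 993 = 51.4.

51.4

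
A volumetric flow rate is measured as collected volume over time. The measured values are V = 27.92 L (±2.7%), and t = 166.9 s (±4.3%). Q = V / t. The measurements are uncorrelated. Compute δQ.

0.00849 L/s

Since Q is a product/quotient, work with relative uncertainties:
  (1·δV/V)² = (1×0.0270)² = 0.000729;  (-1·δt/t)² = (-1×0.0430)² = 0.00185
δQ/Q = √(0.00258) = 0.0508
Q = 0.1673 L/s, so δQ = 0.0508 × 0.1673 = 0.00849 L/s.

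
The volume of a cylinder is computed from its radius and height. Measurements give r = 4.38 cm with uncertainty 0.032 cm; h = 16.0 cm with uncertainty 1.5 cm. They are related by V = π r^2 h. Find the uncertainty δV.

91.5 cm^3

For a monomial V ∝ r^2, h, fractional errors add in quadrature:
  (2·δr/r)² = (2×0.00731)² = 0.000214;  (1·δh/h)² = (1×0.0938)² = 0.00879
δV/V = √(0.00900) = 0.0949
V = 964 cm^3, so δV = 0.0949 × 964 = 91.5 cm^3.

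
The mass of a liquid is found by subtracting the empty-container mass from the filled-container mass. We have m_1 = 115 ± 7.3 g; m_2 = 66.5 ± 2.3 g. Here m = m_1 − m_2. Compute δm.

7.65 g

m is a linear combination, so absolute uncertainties add in quadrature:
  (δm_1)² = 53.3;  (δm_2)² = 5.29
δm = √(58.6) = 7.65 g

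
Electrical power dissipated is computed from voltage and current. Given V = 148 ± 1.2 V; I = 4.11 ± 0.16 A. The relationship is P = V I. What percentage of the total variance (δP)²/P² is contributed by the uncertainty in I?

(δP/P)² = (1·δV/V)² + (1·δI/I)²
  V term: (1×0.00811)² = 6.57e-05
  I term: (1×0.0389)² = 0.00152
Total = 0.00158. Share from I = 0.00152/0.00158 = 0.958.

95.8%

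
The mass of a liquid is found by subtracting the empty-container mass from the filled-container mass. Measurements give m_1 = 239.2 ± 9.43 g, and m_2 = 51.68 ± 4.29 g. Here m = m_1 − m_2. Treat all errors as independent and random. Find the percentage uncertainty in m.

m is a linear combination, so absolute uncertainties add in quadrature:
  (δm_1)² = 88.9;  (δm_2)² = 18.4
δm = √(107) = 10.4 g
m = 187.5 g, so δm/m = 10.4/187.5 = 0.0552.

5.52%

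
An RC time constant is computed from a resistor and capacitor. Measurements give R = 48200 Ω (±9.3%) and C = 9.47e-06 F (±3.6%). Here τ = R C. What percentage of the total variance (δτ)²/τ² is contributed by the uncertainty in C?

(δτ/τ)² = (1·δR/R)² + (1·δC/C)²
  R term: (1×0.0930)² = 0.00865
  C term: (1×0.0360)² = 0.00130
Total = 0.00995. Share from C = 0.00130/0.00995 = 0.130.

13.0%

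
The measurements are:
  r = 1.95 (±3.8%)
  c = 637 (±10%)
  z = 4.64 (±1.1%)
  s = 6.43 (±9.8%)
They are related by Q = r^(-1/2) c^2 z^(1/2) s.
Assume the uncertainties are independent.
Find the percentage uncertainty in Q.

Q is a product of powers, so relative uncertainties combine in quadrature:
  (−½·δr/r)² = (-0.5×0.0380)² = 0.000361;  (2·δc/c)² = (2×0.100)² = 0.0400;  (½·δz/z)² = (0.5×0.0110)² = 3.03e-05;  (1·δs/s)² = (1×0.0980)² = 0.00960
δQ/Q = √(0.0500) = 0.224

22.4%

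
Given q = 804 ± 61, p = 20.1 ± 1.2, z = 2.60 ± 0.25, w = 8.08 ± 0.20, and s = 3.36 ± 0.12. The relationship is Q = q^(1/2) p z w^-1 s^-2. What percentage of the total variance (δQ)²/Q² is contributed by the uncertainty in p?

(δQ/Q)² = (½·δq/q)² + (1·δp/p)² + (1·δz/z)² + (-1·δw/w)² + (-2·δs/s)²
  q term: (0.5×0.0759)² = 0.00144
  p term: (1×0.0597)² = 0.00356
  z term: (1×0.0962)² = 0.00925
  w term: (-1×0.0248)² = 0.000613
  s term: (-2×0.0357)² = 0.00510
Total = 0.0200. Share from p = 0.00356/0.0200 = 0.179.

17.9%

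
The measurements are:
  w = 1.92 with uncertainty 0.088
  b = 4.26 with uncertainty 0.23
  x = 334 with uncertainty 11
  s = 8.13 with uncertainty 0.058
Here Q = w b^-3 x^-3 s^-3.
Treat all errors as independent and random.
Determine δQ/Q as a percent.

19.6%

Since Q is a product/quotient, work with relative uncertainties:
  (1·δw/w)² = (1×0.0458)² = 0.00210;  (-3·δb/b)² = (-3×0.0540)² = 0.0262;  (-3·δx/x)² = (-3×0.0329)² = 0.00976;  (-3·δs/s)² = (-3×0.00713)² = 0.000458
δQ/Q = √(0.0386) = 0.196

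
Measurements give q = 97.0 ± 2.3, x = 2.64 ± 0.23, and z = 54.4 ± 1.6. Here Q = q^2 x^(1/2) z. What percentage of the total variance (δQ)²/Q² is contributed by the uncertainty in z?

(δQ/Q)² = (2·δq/q)² + (½·δx/x)² + (1·δz/z)²
  q term: (2×0.0237)² = 0.00225
  x term: (0.5×0.0871)² = 0.00190
  z term: (1×0.0294)² = 0.000865
Total = 0.00501. Share from z = 0.000865/0.00501 = 0.173.

17.3%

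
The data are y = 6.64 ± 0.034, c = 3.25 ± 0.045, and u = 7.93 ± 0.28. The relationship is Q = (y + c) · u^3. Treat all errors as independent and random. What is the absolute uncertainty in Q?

523

Let w = y + c = 9.89. δw = √(δy² + δc²) = √(0.00116 + 0.00202) = 0.0564, so δw/w = 0.00570.
Q is then a monomial in w, u:
δQ/Q = √((δw/w)² + (3·δu/u)²) = √(3.25e-05 + 0.0112) = 0.106
Q = 4930, so δQ = 0.106 × 4930 = 523.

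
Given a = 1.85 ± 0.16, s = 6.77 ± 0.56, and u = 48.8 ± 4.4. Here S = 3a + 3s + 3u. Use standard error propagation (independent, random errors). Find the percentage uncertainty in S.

7.73%

S is a linear combination, so absolute uncertainties add in quadrature:
  (3·δa)² = 0.230;  (3·δs)² = 2.82;  (3·δu)² = 174
δS = √(177) = 13.3
S = 172, so δS/S = 13.3/172 = 0.0773.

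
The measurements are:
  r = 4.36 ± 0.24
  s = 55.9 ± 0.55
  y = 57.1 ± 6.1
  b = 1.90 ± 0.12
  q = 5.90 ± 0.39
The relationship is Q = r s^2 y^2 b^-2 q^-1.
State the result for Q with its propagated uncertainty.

Q is a product of powers, so relative uncertainties combine in quadrature:
  (1·δr/r)² = (1×0.0550)² = 0.00303;  (2·δs/s)² = (2×0.00984)² = 0.000387;  (2·δy/y)² = (2×0.107)² = 0.0457;  (-2·δb/b)² = (-2×0.0632)² = 0.0160;  (-1·δq/q)² = (-1×0.0661)² = 0.00437
δQ/Q = √(0.0694) = 0.263
Q = 2.09e+06, so δQ = 0.263 × 2.09e+06 = 5.49e+05.

(2.09 ± 0.549) × 10^6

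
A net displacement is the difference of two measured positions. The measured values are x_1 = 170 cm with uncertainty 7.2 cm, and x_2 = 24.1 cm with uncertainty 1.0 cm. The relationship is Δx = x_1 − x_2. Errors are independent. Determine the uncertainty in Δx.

Δx is a linear combination, so absolute uncertainties add in quadrature:
  (δx_1)² = 51.8;  (δx_2)² = 1.00
δΔx = √(52.8) = 7.27 cm

7.27 cm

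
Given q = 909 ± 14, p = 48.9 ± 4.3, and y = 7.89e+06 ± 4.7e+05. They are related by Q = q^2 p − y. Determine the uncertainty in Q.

3.79e+06

Let w = q^2·p = 4.04e+07. δw/w = √((2·δq/q)² + (1·δp/p)²) = √(0.000949 + 0.00773) = 0.0932, so δw = 3.76e+06.
Q = w − y: δQ = √(δw² + δy²) = √(1.42e+13 + 2.21e+11) = 3.79e+06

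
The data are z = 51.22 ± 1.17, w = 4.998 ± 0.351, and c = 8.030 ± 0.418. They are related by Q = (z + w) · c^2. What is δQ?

Let u = z + w = 56.22. δu = √(δz² + δw²) = √(1.37 + 0.123) = 1.22, so δu/u = 0.0217.
Q is then a monomial in u, c:
δQ/Q = √((δu/u)² + (2·δc/c)²) = √(0.000472 + 0.0108) = 0.106
Q = 3625, so δQ = 0.106 × 3625 = 386.

386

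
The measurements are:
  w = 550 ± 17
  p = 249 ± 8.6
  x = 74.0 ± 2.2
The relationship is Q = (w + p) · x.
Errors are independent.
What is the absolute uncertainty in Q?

2250

Let u = w + p = 799. δu = √(δw² + δp²) = √(289 + 74.0) = 19.1, so δu/u = 0.0238.
Q is then a monomial in u, x:
δQ/Q = √((δu/u)² + (1·δx/x)²) = √(0.000569 + 0.000884) = 0.0381
Q = 59100, so δQ = 0.0381 × 59100 = 2250.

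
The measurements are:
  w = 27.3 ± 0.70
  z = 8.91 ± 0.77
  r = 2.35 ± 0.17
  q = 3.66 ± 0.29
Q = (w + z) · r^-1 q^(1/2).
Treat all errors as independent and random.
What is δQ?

Let u = w + z = 36.2. δu = √(δw² + δz²) = √(0.490 + 0.593) = 1.04, so δu/u = 0.0287.
Q is then a monomial in u, r, q:
δQ/Q = √((δu/u)² + (-1·δr/r)² + (½·δq/q)²) = √(0.000826 + 0.00523 + 0.00157) = 0.0873
Q = 29.5, so δQ = 0.0873 × 29.5 = 2.57.

2.57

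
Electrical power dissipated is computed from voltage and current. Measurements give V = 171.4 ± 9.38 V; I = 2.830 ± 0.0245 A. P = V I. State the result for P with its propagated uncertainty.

485.1 ± 26.9 W

P is a product of powers, so relative uncertainties combine in quadrature:
  (1·δV/V)² = (1×0.0547)² = 0.00299;  (1·δI/I)² = (1×0.00866)² = 7.49e-05
δP/P = √(0.00307) = 0.0554
P = 485.1 W, so δP = 0.0554 × 485.1 = 26.9 W.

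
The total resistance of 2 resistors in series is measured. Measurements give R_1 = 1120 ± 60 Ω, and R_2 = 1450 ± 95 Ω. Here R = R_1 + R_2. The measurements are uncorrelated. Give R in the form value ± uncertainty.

2570 ± 112 Ω

Sums and differences: (δR)² = Σ (cᵢ δxᵢ)².
  (δR_1)² = 3600;  (δR_2)² = 9020
δR = √(12600) = 112 Ω
R = 2570 Ω.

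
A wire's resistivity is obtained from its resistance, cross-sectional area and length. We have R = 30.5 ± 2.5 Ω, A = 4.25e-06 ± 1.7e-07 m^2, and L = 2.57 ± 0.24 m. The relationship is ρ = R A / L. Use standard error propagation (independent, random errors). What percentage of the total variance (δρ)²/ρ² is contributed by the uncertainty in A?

(δρ/ρ)² = (1·δR/R)² + (1·δA/A)² + (-1·δL/L)²
  R term: (1×0.0820)² = 0.00672
  A term: (1×0.0400)² = 0.00160
  L term: (-1×0.0934)² = 0.00872
Total = 0.0170. Share from A = 0.00160/0.0170 = 0.0939.

9.39%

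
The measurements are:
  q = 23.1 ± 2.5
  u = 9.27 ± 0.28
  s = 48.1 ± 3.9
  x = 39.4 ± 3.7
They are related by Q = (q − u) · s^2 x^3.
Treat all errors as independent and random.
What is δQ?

7.29e+08

Let w = q − u = 13.8. δw = √(δq² + δu²) = √(6.25 + 0.0784) = 2.52, so δw/w = 0.182.
Q is then a monomial in w, s, x:
δQ/Q = √((δw/w)² + (2·δs/s)² + (3·δx/x)²) = √(0.0331 + 0.0263 + 0.0794) = 0.372
Q = 1.96e+09, so δQ = 0.372 × 1.96e+09 = 7.29e+08.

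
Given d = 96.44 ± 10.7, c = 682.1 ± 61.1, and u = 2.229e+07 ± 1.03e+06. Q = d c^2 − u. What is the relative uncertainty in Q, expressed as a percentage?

Let p = d·c^2 = 4.487e+07. δp/p = √((1·δd/d)² + (2·δc/c)²) = √(0.0123 + 0.0321) = 0.211, so δp = 9.46e+06.
Q = p − u: δQ = √(δp² + δu²) = √(8.94e+13 + 1.06e+12) = 9.51e+06
Q = 2.258e+07, so δQ/Q = 9.51e+06/2.258e+07 = 0.421.

42.1%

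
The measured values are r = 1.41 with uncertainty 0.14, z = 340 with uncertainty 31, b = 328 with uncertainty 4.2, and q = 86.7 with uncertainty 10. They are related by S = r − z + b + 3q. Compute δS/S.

0.174

S is a linear combination, so absolute uncertainties add in quadrature:
  (δr)² = 0.0196;  (δz)² = 961;  (δb)² = 17.6;  (3·δq)² = 900
δS = √(1880) = 43.3
S = 250, so δS/S = 43.3/250 = 0.174.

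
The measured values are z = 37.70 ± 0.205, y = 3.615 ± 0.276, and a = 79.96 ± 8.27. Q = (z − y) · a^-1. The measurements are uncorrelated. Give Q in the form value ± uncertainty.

Let u = z − y = 34.09. δu = √(δz² + δy²) = √(0.0420 + 0.0762) = 0.344, so δu/u = 0.0101.
Q is then a monomial in u, a:
δQ/Q = √((δu/u)² + (-1·δa/a)²) = √(0.000102 + 0.0107) = 0.104
Q = 0.4263, so δQ = 0.104 × 0.4263 = 0.0443.

0.4263 ± 0.0443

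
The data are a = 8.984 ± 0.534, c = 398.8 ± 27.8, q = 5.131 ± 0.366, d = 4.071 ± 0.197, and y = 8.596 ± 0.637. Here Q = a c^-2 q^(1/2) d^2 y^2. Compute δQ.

0.0369

For a monomial Q ∝ a, c^-2, q^(1/2), d^2, y^2, fractional errors add in quadrature:
  (1·δa/a)² = (1×0.0594)² = 0.00353;  (-2·δc/c)² = (-2×0.0697)² = 0.0194;  (½·δq/q)² = (0.5×0.0713)² = 0.00127;  (2·δd/d)² = (2×0.0484)² = 0.00937;  (2·δy/y)² = (2×0.0741)² = 0.0220
δQ/Q = √(0.0556) = 0.236
Q = 0.1567, so δQ = 0.236 × 0.1567 = 0.0369.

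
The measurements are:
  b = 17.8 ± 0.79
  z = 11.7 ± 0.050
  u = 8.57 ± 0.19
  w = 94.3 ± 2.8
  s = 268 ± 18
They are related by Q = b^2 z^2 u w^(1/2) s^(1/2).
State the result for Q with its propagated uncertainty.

Products/powers → add relative errors in quadrature, weighted by exponent:
  (2·δb/b)² = (2×0.0444)² = 0.00788;  (2·δz/z)² = (2×0.00427)² = 7.31e-05;  (1·δu/u)² = (1×0.0222)² = 0.000492;  (½·δw/w)² = (0.5×0.0297)² = 0.000220;  (½·δs/s)² = (0.5×0.0672)² = 0.00113
δQ/Q = √(0.00979) = 0.0990
Q = 5.91e+07, so δQ = 0.0990 × 5.91e+07 = 5.85e+06.

(5.91 ± 0.585) × 10^7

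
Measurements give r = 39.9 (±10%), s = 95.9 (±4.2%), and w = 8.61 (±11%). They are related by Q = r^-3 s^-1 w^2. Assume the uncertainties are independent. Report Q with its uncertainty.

(1.22 ± 0.456) × 10^-5

For a monomial Q ∝ r^-3, s^-1, w^2, fractional errors add in quadrature:
  (-3·δr/r)² = (-3×0.100)² = 0.0900;  (-1·δs/s)² = (-1×0.0420)² = 0.00176;  (2·δw/w)² = (2×0.110)² = 0.0484
δQ/Q = √(0.140) = 0.374
Q = 1.22e-05, so δQ = 0.374 × 1.22e-05 = 4.56e-06.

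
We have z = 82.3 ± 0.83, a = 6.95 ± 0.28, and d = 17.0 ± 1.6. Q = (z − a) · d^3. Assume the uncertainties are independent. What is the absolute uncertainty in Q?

1.05e+05

Let u = z − a = 75.3. δu = √(δz² + δa²) = √(0.689 + 0.0784) = 0.876, so δu/u = 0.0116.
Q is then a monomial in u, d:
δQ/Q = √((δu/u)² + (3·δd/d)²) = √(0.000135 + 0.0797) = 0.283
Q = 3.7e+05, so δQ = 0.283 × 3.7e+05 = 1.05e+05.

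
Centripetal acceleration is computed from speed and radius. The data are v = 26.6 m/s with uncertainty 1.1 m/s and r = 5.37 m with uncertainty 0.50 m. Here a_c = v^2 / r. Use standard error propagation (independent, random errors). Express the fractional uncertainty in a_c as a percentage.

Since a_c is a product/quotient, work with relative uncertainties:
  (2·δv/v)² = (2×0.0414)² = 0.00684;  (-1·δr/r)² = (-1×0.0931)² = 0.00867
δa_c/a_c = √(0.0155) = 0.125

12.5%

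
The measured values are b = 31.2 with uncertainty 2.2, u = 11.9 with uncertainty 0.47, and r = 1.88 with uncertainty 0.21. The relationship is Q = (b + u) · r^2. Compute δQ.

Let w = b + u = 43.1. δw = √(δb² + δu²) = √(4.84 + 0.221) = 2.25, so δw/w = 0.0522.
Q is then a monomial in w, r:
δQ/Q = √((δw/w)² + (2·δr/r)²) = √(0.00272 + 0.0499) = 0.229
Q = 152, so δQ = 0.229 × 152 = 34.9.

34.9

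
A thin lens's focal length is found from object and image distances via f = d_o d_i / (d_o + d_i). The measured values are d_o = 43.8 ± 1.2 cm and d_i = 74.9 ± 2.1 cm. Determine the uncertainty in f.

0.557 cm

∂f/∂d_o = (d_i/(d_o+d_i))² = 0.398;  ∂f/∂d_i = (d_o/(d_o+d_i))² = 0.136
δf = √((∂f/∂d_o · δd_o)² + (∂f/∂d_i · δd_i)²) = √(0.228 + 0.0818) = 0.557 cm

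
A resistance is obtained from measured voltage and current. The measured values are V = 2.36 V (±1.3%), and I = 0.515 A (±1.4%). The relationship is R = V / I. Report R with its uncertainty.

Products/powers → add relative errors in quadrature, weighted by exponent:
  (1·δV/V)² = (1×0.0130)² = 0.000169;  (-1·δI/I)² = (-1×0.0140)² = 0.000196
δR/R = √(0.000365) = 0.0191
R = 4.58 Ω, so δR = 0.0191 × 4.58 = 0.0875 Ω.

4.58 ± 0.0875 Ω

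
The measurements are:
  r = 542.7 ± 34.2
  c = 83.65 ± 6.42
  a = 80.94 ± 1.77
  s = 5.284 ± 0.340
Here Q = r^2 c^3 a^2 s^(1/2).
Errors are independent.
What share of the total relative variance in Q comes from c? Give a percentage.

(δQ/Q)² = (2·δr/r)² + (3·δc/c)² + (2·δa/a)² + (½·δs/s)²
  r term: (2×0.0630)² = 0.0159
  c term: (3×0.0767)² = 0.0530
  a term: (2×0.0219)² = 0.00191
  s term: (0.5×0.0643)² = 0.00104
Total = 0.0718. Share from c = 0.0530/0.0718 = 0.738.

73.8%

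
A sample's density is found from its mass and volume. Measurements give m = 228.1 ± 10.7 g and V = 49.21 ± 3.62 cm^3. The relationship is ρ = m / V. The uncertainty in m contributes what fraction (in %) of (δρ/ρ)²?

(δρ/ρ)² = (1·δm/m)² + (-1·δV/V)²
  m term: (1×0.0469)² = 0.00220
  V term: (-1×0.0736)² = 0.00541
Total = 0.00761. Share from m = 0.00220/0.00761 = 0.289.

28.9%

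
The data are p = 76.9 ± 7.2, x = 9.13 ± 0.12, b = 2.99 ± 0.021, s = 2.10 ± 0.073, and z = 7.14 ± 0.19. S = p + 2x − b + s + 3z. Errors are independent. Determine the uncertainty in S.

Each term contributes (cᵢ δxᵢ)² to (δS)²:
  (δp)² = 51.8;  (2·δx)² = 0.0576;  (δb)² = 0.000441;  (δs)² = 0.00533;  (3·δz)² = 0.325
δS = √(52.2) = 7.23

7.23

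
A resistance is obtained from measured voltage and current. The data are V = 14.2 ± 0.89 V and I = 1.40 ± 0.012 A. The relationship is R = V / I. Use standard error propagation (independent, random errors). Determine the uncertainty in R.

Since R is a product/quotient, work with relative uncertainties:
  (1·δV/V)² = (1×0.0627)² = 0.00393;  (-1·δI/I)² = (-1×0.00857)² = 7.35e-05
δR/R = √(0.00400) = 0.0633
R = 10.1 Ω, so δR = 0.0633 × 10.1 = 0.642 Ω.

0.642 Ω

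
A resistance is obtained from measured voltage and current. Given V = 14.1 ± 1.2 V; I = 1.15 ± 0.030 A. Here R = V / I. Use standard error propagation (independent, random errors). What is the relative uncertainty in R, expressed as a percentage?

8.90%

R is a product of powers, so relative uncertainties combine in quadrature:
  (1·δV/V)² = (1×0.0851)² = 0.00724;  (-1·δI/I)² = (-1×0.0261)² = 0.000681
δR/R = √(0.00792) = 0.0890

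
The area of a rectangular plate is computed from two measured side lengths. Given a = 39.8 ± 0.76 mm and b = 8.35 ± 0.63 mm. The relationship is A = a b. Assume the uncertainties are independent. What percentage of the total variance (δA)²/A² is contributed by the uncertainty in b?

94.0%

(δA/A)² = (1·δa/a)² + (1·δb/b)²
  a term: (1×0.0191)² = 0.000365
  b term: (1×0.0754)² = 0.00569
Total = 0.00606. Share from b = 0.00569/0.00606 = 0.940.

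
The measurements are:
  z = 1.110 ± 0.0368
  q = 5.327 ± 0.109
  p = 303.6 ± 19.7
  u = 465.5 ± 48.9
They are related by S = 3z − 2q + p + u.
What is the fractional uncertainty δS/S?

Each term contributes (cᵢ δxᵢ)² to (δS)²:
  (3·δz)² = 0.0122;  (2·δq)² = 0.0475;  (δp)² = 388;  (δu)² = 2390
δS = √(2780) = 52.7
S = 761.8, so δS/S = 52.7/761.8 = 0.0692.

0.0692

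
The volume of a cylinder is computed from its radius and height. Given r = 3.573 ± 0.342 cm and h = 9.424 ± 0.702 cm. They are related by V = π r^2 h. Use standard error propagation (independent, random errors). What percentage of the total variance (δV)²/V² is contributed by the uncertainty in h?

13.2%

(δV/V)² = (2·δr/r)² + (1·δh/h)²
  r term: (2×0.0957)² = 0.0366
  h term: (1×0.0745)² = 0.00555
Total = 0.0422. Share from h = 0.00555/0.0422 = 0.132.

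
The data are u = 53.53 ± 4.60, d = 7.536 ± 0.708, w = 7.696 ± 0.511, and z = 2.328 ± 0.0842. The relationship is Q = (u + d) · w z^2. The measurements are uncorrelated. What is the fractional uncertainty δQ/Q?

0.124

Let h = u + d = 61.07. δh = √(δu² + δd²) = √(21.2 + 0.501) = 4.65, so δh/h = 0.0762.
Q is then a monomial in h, w, z:
δQ/Q = √((δh/h)² + (1·δw/w)² + (2·δz/z)²) = √(0.00581 + 0.00441 + 0.00523) = 0.124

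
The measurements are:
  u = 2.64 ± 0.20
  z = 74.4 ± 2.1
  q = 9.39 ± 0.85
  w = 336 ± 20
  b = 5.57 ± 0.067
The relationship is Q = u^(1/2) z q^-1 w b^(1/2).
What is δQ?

For a monomial Q ∝ u^(1/2), z, q^-1, w, b^(1/2), fractional errors add in quadrature:
  (½·δu/u)² = (0.5×0.0758)² = 0.00143;  (1·δz/z)² = (1×0.0282)² = 0.000797;  (-1·δq/q)² = (-1×0.0905)² = 0.00819;  (1·δw/w)² = (1×0.0595)² = 0.00354;  (½·δb/b)² = (0.5×0.0120)² = 3.62e-05
δQ/Q = √(0.0140) = 0.118
Q = 10200, so δQ = 0.118 × 10200 = 1210.

1210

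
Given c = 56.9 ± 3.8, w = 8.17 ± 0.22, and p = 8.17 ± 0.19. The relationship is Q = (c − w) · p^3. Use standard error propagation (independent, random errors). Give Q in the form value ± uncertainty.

26600 ± 2780

Let u = c − w = 48.7. δu = √(δc² + δw²) = √(14.4 + 0.0484) = 3.81, so δu/u = 0.0781.
Q is then a monomial in u, p:
δQ/Q = √((δu/u)² + (3·δp/p)²) = √(0.00610 + 0.00487) = 0.105
Q = 26600, so δQ = 0.105 × 26600 = 2780.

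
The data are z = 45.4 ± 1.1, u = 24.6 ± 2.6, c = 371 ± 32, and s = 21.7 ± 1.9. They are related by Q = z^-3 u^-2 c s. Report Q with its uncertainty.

Since Q is a product/quotient, work with relative uncertainties:
  (-3·δz/z)² = (-3×0.0242)² = 0.00528;  (-2·δu/u)² = (-2×0.106)² = 0.0447;  (1·δc/c)² = (1×0.0863)² = 0.00744;  (1·δs/s)² = (1×0.0876)² = 0.00767
δQ/Q = √(0.0651) = 0.255
Q = 0.000142, so δQ = 0.255 × 0.000142 = 3.63e-05.

(1.42 ± 0.363) × 10^-4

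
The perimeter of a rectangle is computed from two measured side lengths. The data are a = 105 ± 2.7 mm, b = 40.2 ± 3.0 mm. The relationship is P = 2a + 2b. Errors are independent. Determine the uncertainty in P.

Each term contributes (cᵢ δxᵢ)² to (δP)²:
  (2·δa)² = 29.2;  (2·δb)² = 36.0
δP = √(65.2) = 8.07 mm

8.07 mm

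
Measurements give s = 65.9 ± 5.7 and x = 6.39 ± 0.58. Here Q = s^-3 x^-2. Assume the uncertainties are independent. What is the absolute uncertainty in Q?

For a monomial Q ∝ s^-3, x^-2, fractional errors add in quadrature:
  (-3·δs/s)² = (-3×0.0865)² = 0.0673;  (-2·δx/x)² = (-2×0.0908)² = 0.0330
δQ/Q = √(0.100) = 0.317
Q = 8.56e-08, so δQ = 0.317 × 8.56e-08 = 2.71e-08.

2.71e-08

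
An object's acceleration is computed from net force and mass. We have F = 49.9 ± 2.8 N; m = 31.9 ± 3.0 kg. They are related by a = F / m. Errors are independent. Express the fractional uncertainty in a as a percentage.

11.0%

Since a is a product/quotient, work with relative uncertainties:
  (1·δF/F)² = (1×0.0561)² = 0.00315;  (-1·δm/m)² = (-1×0.0940)² = 0.00884
δa/a = √(0.0120) = 0.110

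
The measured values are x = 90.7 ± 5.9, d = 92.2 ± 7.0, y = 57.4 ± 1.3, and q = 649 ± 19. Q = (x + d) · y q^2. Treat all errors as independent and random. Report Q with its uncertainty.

Let u = x + d = 183. δu = √(δx² + δd²) = √(34.8 + 49.0) = 9.15, so δu/u = 0.0501.
Q is then a monomial in u, y, q:
δQ/Q = √((δu/u)² + (1·δy/y)² + (2·δq/q)²) = √(0.00251 + 0.000513 + 0.00343) = 0.0803
Q = 4.42e+09, so δQ = 0.0803 × 4.42e+09 = 3.55e+08.

(4.42 ± 0.355) × 10^9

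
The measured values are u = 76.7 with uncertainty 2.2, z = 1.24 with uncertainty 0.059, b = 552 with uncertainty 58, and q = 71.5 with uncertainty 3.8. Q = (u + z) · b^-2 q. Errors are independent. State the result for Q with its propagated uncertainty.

0.0183 ± 0.00400

Let w = u + z = 77.9. δw = √(δu² + δz²) = √(4.84 + 0.00348) = 2.20, so δw/w = 0.0282.
Q is then a monomial in w, b, q:
δQ/Q = √((δw/w)² + (-2·δb/b)² + (1·δq/q)²) = √(0.000797 + 0.0442 + 0.00282) = 0.219
Q = 0.0183, so δQ = 0.219 × 0.0183 = 0.00400.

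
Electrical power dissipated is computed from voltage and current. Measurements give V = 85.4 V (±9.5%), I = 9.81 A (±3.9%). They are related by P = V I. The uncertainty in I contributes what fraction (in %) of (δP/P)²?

(δP/P)² = (1·δV/V)² + (1·δI/I)²
  V term: (1×0.0950)² = 0.00903
  I term: (1×0.0390)² = 0.00152
Total = 0.0105. Share from I = 0.00152/0.0105 = 0.144.

14.4%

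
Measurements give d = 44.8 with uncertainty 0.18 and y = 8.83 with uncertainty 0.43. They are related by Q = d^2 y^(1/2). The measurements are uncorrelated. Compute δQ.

153

Q is a product of powers, so relative uncertainties combine in quadrature:
  (2·δd/d)² = (2×0.00402)² = 6.46e-05;  (½·δy/y)² = (0.5×0.0487)² = 0.000593
δQ/Q = √(0.000657) = 0.0256
Q = 5960, so δQ = 0.0256 × 5960 = 153.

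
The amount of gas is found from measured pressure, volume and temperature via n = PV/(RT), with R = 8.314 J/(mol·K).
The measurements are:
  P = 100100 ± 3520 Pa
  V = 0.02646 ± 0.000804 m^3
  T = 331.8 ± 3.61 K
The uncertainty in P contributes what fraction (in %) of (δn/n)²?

54.3%

(δn/n)² = (1·δP/P)² + (1·δV/V)² + (-1·δT/T)²
  P term: (1×0.0352)² = 0.00124
  V term: (1×0.0304)² = 0.000923
  T term: (-1×0.0109)² = 0.000118
Total = 0.00228. Share from P = 0.00124/0.00228 = 0.543.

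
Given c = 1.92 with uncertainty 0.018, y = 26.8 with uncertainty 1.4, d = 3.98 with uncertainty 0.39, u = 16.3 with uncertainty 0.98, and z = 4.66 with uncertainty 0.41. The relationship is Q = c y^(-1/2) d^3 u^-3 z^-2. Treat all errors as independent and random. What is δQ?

Each factor contributes (exponent × relative error)² to (δQ/Q)²:
  (1·δc/c)² = (1×0.00937)² = 8.79e-05;  (−½·δy/y)² = (-0.5×0.0522)² = 0.000682;  (3·δd/d)² = (3×0.0980)² = 0.0864;  (-3·δu/u)² = (-3×0.0601)² = 0.0325;  (-2·δz/z)² = (-2×0.0880)² = 0.0310
δQ/Q = √(0.151) = 0.388
Q = 0.000249, so δQ = 0.388 × 0.000249 = 9.65e-05.

9.65e-05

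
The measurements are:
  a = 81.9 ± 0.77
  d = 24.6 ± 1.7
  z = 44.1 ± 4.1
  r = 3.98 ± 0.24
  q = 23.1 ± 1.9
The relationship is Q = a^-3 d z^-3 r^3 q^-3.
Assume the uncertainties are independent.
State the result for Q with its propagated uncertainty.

Since Q is a product/quotient, work with relative uncertainties:
  (-3·δa/a)² = (-3×0.00940)² = 0.000796;  (1·δd/d)² = (1×0.0691)² = 0.00478;  (-3·δz/z)² = (-3×0.0930)² = 0.0778;  (3·δr/r)² = (3×0.0603)² = 0.0327;  (-3·δq/q)² = (-3×0.0823)² = 0.0609
δQ/Q = √(0.177) = 0.421
Q = 2.67e-12, so δQ = 0.421 × 2.67e-12 = 1.12e-12.

(2.67 ± 1.12) × 10^-12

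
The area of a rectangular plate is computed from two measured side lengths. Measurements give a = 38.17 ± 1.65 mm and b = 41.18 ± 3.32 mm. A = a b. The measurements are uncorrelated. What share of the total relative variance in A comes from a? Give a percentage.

(δA/A)² = (1·δa/a)² + (1·δb/b)²
  a term: (1×0.0432)² = 0.00187
  b term: (1×0.0806)² = 0.00650
Total = 0.00837. Share from a = 0.00187/0.00837 = 0.223.

22.3%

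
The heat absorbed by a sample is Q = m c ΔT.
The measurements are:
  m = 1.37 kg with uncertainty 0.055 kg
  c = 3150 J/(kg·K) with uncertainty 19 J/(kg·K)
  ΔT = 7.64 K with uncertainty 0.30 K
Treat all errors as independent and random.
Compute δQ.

For a monomial Q ∝ m, c, ΔT, fractional errors add in quadrature:
  (1·δm/m)² = (1×0.0401)² = 0.00161;  (1·δc/c)² = (1×0.00603)² = 3.64e-05;  (1·δΔT/ΔT)² = (1×0.0393)² = 0.00154
δQ/Q = √(0.00319) = 0.0565
Q = 33000 J, so δQ = 0.0565 × 33000 = 1860 J.

1860 J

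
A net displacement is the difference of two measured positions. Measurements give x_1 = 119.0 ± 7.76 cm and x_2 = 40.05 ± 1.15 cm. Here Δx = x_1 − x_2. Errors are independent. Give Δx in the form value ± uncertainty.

For a sum/difference, combine absolute errors in quadrature:
  (δx_1)² = 60.2;  (δx_2)² = 1.32
δΔx = √(61.5) = 7.84 cm
Δx = 78.95 cm.

78.95 ± 7.84 cm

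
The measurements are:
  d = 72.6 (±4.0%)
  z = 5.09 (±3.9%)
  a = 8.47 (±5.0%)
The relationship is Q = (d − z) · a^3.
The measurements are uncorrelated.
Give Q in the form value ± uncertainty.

Let u = d − z = 67.5. δu = √(δd² + δz²) = √(8.43 + 0.0394) = 2.91, so δu/u = 0.0431.
Q is then a monomial in u, a:
δQ/Q = √((δu/u)² + (3·δa/a)²) = √(0.00186 + 0.0225) = 0.156
Q = 41000, so δQ = 0.156 × 41000 = 6400.

41000 ± 6400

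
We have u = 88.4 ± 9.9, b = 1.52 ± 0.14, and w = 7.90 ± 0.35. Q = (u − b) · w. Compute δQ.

Let h = u − b = 86.9. δh = √(δu² + δb²) = √(98.0 + 0.0196) = 9.90, so δh/h = 0.114.
Q is then a monomial in h, w:
δQ/Q = √((δh/h)² + (1·δw/w)²) = √(0.0130 + 0.00196) = 0.122
Q = 686, so δQ = 0.122 × 686 = 83.9.

83.9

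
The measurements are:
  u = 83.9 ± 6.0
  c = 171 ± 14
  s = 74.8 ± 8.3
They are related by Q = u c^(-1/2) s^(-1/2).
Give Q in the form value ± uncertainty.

0.742 ± 0.0737

For a monomial Q ∝ u, c^(-1/2), s^(-1/2), fractional errors add in quadrature:
  (1·δu/u)² = (1×0.0715)² = 0.00511;  (−½·δc/c)² = (-0.5×0.0819)² = 0.00168;  (−½·δs/s)² = (-0.5×0.111)² = 0.00308
δQ/Q = √(0.00987) = 0.0993
Q = 0.742, so δQ = 0.0993 × 0.742 = 0.0737.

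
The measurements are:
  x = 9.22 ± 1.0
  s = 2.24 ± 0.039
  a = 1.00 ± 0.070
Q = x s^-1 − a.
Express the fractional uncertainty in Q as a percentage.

Let p = x·s^-1 = 4.12. δp/p = √((1·δx/x)² + (-1·δs/s)²) = √(0.0118 + 0.000303) = 0.110, so δp = 0.452.
Q = p − a: δQ = √(δp² + δa²) = √(0.204 + 0.00490) = 0.458
Q = 3.12, so δQ/Q = 0.458/3.12 = 0.147.

14.7%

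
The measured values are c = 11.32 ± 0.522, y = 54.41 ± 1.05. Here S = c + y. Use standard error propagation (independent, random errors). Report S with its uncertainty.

65.73 ± 1.17

For a sum/difference, combine absolute errors in quadrature:
  (δc)² = 0.272;  (δy)² = 1.10
δS = √(1.37) = 1.17
S = 65.73.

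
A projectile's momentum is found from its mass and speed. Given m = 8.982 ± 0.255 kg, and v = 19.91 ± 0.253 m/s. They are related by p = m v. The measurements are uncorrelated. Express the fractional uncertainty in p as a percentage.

Products/powers → add relative errors in quadrature, weighted by exponent:
  (1·δm/m)² = (1×0.0284)² = 0.000806;  (1·δv/v)² = (1×0.0127)² = 0.000161
δp/p = √(0.000967) = 0.0311

3.11%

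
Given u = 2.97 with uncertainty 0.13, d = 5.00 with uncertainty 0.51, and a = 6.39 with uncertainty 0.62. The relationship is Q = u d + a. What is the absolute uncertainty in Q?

1.76

Let p = u·d = 14.9. δp/p = √((1·δu/u)² + (1·δd/d)²) = √(0.00192 + 0.0104) = 0.111, so δp = 1.65.
Q = p + a: δQ = √(δp² + δa²) = √(2.72 + 0.384) = 1.76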